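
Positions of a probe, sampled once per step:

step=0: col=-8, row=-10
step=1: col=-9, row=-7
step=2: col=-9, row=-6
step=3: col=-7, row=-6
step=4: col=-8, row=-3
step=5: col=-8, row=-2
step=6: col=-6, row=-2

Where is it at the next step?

col=-7, row=1

Step-to-step displacements: (-1, +3), (+0, +1), (+2, +0), (-1, +3), (+0, +1), (+2, +0) — a repeating cycle of length 3.
step 7: apply (-1, +3) → col=-7, row=1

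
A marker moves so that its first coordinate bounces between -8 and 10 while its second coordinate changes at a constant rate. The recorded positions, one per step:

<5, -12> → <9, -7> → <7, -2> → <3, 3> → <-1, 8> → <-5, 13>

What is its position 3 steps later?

The first coordinate travels 4 per step and bounces off the walls at -8 and 10.
  step 6: -5 → -7
  step 7: -7 → -3
  step 8: -3 → 1
The second coordinate changes by +5 each step: at step 8 it is 28.

<1, 28>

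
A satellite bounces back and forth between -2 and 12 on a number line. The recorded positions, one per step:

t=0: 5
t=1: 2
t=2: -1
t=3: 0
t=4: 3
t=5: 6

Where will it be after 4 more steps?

6

The value reflects between -2 and 12, moving 3 per step.
  step 6: 6 → 9
  step 7: 9 → 12
  step 8: 12 → 9
  step 9: 9 → 6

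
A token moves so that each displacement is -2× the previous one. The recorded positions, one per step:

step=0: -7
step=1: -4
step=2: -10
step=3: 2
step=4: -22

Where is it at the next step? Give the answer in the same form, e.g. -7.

26

Consecutive displacements +3, -6, +12, -24 scale by a factor of -2 each step.
step 5: -22 + 48 → 26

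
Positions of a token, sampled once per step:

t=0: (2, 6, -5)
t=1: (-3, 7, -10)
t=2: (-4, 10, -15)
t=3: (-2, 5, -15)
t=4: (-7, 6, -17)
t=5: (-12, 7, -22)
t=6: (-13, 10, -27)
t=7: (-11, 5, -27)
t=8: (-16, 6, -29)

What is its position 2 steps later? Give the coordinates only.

Differencing gives (-5, +1, -5), (-1, +3, -5), (+2, -5, +0), (-5, +1, -2), (-5, +1, -5), (-1, +3, -5), (+2, -5, +0), (-5, +1, -2). This is the pattern (-5, +1, -5), (-1, +3, -5), (+2, -5, +0), (-5, +1, -2) repeated.
step 9: apply (-5, +1, -5) → (-21, 7, -34)
step 10: apply (-1, +3, -5) → (-22, 10, -39)

(-22, 10, -39)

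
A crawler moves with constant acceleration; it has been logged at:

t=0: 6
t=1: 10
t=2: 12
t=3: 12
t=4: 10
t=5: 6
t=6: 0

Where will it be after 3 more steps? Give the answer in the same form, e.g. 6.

-30

Taking differences between consecutive positions: +4, +2, +0, -2, -4, -6. These grow by -2 each step.
step 7: 0 − 8 → -8
step 8: -8 − 10 → -18
step 9: -18 − 12 → -30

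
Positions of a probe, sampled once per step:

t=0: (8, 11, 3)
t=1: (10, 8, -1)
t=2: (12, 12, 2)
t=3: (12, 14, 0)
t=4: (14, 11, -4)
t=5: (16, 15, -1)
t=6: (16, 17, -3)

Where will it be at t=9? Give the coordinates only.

The moves between consecutive positions are (+2, -3, -4), (+2, +4, +3), (+0, +2, -2), (+2, -3, -4), (+2, +4, +3), (+0, +2, -2); they repeat the 3-cycle [(+2, -3, -4), (+2, +4, +3), (+0, +2, -2)].
step 7: apply (+2, -3, -4) → (18, 14, -7)
step 8: apply (+2, +4, +3) → (20, 18, -4)
step 9: apply (+0, +2, -2) → (20, 20, -6)

(20, 20, -6)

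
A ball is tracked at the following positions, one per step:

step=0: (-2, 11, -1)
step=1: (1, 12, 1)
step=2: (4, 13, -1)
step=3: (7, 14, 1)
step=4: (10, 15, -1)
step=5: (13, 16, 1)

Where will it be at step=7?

(19, 18, 1)

First: linear, +3 per step → 19 at step 7.
Second: linear, +1 per step → 18 at step 7.
Third: cycles through -1, 1 every 2 steps. Step 7 lands at position 1 of the cycle → 1.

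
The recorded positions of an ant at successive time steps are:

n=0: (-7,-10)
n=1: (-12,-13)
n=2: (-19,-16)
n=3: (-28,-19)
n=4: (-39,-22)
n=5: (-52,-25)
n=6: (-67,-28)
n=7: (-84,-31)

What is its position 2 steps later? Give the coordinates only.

(-124,-37)

Successive displacements: (-5,-3), (-7,-3), (-9,-3), (-11,-3), (-13,-3), (-15,-3), (-17,-3) — each changes by (-2,+0).
step 8: (-84,-31) + (-19,-3) → (-103,-34)
step 9: (-103,-34) + (-21,-3) → (-124,-37)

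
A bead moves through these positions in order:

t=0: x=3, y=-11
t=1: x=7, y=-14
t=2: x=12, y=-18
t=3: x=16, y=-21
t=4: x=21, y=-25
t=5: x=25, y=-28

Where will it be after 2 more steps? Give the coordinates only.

x=34, y=-35

Step-to-step displacements: (+4, -3), (+5, -4), (+4, -3), (+5, -4), (+4, -3) — a repeating cycle of length 2.
step 6: apply (+5, -4) → x=30, y=-32
step 7: apply (+4, -3) → x=34, y=-35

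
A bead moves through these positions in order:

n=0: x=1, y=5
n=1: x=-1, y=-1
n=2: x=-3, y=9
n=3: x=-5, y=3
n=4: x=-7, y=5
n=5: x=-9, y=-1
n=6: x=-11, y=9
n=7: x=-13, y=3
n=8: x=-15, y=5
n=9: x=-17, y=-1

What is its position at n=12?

x=-23, y=5

X: linear, -2 per step → -23 at step 12.
Y: cycles through 5, -1, 9, 3 every 4 steps. Step 12 lands at position 0 of the cycle → 5.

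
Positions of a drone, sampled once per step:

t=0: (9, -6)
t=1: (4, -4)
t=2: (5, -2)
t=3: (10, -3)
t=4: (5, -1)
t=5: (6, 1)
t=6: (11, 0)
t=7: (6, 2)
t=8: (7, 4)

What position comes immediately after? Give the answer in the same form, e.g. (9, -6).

The moves between consecutive positions are (-5, +2), (+1, +2), (+5, -1), (-5, +2), (+1, +2), (+5, -1), (-5, +2), (+1, +2); they repeat the 3-cycle [(-5, +2), (+1, +2), (+5, -1)].
step 9: apply (+5, -1) → (12, 3)

(12, 3)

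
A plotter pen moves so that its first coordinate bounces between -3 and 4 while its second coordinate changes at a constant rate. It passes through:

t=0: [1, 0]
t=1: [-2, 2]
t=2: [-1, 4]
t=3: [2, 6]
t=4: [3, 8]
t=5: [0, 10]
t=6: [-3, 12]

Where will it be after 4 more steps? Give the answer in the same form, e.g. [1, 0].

The first coordinate travels 3 per step and bounces off the walls at -3 and 4.
  step 7: -3 → 0
  step 8: 0 → 3
  step 9: 3 → 2
  step 10: 2 → -1
The second coordinate changes by +2 each step: at step 10 it is 20.

[-1, 20]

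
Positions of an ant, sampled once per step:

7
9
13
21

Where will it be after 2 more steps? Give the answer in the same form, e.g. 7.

The jumps are +2, +4, +8 — a geometric progression with ratio 2.
step 4: 21 + 16 → 37
step 5: 37 + 32 → 69

69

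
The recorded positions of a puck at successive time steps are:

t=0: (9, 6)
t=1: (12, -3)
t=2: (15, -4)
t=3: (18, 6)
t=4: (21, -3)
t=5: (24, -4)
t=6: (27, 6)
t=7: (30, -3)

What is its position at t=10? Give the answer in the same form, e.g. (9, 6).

The first coordinate changes by +3 each step, so at step 10 it is 9 + 10·(3) = 39.
The second coordinate repeats the cycle [6, -3, -4] with period 3; step 10 mod 3 = 1, giving -3.

(39, -3)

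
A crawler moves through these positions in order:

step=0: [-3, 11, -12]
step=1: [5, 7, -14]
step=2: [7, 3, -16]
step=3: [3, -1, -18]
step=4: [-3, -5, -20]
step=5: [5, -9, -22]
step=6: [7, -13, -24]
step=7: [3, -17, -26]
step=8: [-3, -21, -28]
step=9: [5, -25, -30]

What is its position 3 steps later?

[-3, -37, -36]

First: cycles through -3, 5, 7, 3 every 4 steps. Step 12 lands at position 0 of the cycle → -3.
Second: linear, -4 per step → -37 at step 12.
Third: linear, -2 per step → -36 at step 12.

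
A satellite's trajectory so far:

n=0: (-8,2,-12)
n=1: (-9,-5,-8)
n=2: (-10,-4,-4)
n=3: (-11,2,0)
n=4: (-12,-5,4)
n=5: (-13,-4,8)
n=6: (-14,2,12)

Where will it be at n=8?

The first coordinate changes by -1 each step, so at step 8 it is -8 + 8·(-1) = -16.
The second coordinate repeats the cycle [2, -5, -4] with period 3; step 8 mod 3 = 2, giving -4.
The third coordinate changes by +4 each step, so at step 8 it is -12 + 8·(4) = 20.

(-16,-4,20)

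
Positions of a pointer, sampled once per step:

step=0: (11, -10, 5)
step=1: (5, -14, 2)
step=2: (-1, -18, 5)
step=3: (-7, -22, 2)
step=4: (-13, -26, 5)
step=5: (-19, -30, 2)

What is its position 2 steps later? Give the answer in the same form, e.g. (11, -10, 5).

(-31, -38, 2)

The first coordinate changes by -6 each step, so at step 7 it is 11 + 7·(-6) = -31.
The second coordinate changes by -4 each step, so at step 7 it is -10 + 7·(-4) = -38.
The third coordinate repeats the cycle [5, 2] with period 2; step 7 mod 2 = 1, giving 2.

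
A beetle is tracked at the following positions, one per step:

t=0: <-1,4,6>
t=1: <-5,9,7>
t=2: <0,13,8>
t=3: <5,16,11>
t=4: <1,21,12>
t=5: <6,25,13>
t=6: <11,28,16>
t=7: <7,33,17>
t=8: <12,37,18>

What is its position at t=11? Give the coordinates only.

Differencing gives <-4,+5,+1>, <+5,+4,+1>, <+5,+3,+3>, <-4,+5,+1>, <+5,+4,+1>, <+5,+3,+3>, <-4,+5,+1>, <+5,+4,+1>. This is the pattern <-4,+5,+1>, <+5,+4,+1>, <+5,+3,+3> repeated.
step 9: apply <+5,+3,+3> → <17,40,21>
step 10: apply <-4,+5,+1> → <13,45,22>
step 11: apply <+5,+4,+1> → <18,49,23>

<18,49,23>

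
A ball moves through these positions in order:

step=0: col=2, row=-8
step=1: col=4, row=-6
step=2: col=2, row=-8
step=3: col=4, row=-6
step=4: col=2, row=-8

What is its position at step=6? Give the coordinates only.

col=2, row=-8

Step-to-step displacements: (+2, +2), (-2, -2), (+2, +2), (-2, -2); each is -1× the previous.
step 5: col=2, row=-8 + (+2, +2) → col=4, row=-6
step 6: col=4, row=-6 + (-2, -2) → col=2, row=-8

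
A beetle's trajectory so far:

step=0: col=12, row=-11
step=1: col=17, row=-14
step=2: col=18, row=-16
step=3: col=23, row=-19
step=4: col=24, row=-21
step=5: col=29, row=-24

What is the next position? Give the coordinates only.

col=30, row=-26

Differencing gives (+5,-3), (+1,-2), (+5,-3), (+1,-2), (+5,-3). This is the pattern (+5,-3), (+1,-2) repeated.
step 6: apply (+1,-2) → col=30, row=-26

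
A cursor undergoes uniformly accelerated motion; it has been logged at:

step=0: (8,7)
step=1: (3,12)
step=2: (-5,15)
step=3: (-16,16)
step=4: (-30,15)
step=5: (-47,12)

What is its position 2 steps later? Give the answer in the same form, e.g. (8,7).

First differences are (-5,+5), (-8,+3), (-11,+1), (-14,-1), (-17,-3); their common second difference is (-3,-2) (constant acceleration).
step 6: (-47,12) + (-20,-5) → (-67,7)
step 7: (-67,7) + (-23,-7) → (-90,0)

(-90,0)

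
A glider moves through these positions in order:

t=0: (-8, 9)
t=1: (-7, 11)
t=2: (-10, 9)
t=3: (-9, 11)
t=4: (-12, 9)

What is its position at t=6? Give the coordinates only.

Differencing gives (+1, +2), (-3, -2), (+1, +2), (-3, -2). This is the pattern (+1, +2), (-3, -2) repeated.
step 5: apply (+1, +2) → (-11, 11)
step 6: apply (-3, -2) → (-14, 9)

(-14, 9)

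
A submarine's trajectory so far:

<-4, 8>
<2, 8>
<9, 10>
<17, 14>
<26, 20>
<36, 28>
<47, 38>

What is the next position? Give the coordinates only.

Taking differences between consecutive positions: <+6, +0>, <+7, +2>, <+8, +4>, <+9, +6>, <+10, +8>, <+11, +10>. These grow by <+1, +2> each step.
step 7: <47, 38> + <+12, +12> → <59, 50>

<59, 50>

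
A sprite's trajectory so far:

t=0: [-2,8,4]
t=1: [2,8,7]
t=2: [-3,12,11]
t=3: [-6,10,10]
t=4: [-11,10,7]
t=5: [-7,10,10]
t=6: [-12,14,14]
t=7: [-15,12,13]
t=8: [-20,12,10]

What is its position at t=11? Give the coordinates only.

Step-to-step displacements: [+4,+0,+3], [-5,+4,+4], [-3,-2,-1], [-5,+0,-3], [+4,+0,+3], [-5,+4,+4], [-3,-2,-1], [-5,+0,-3] — a repeating cycle of length 4.
step 9: apply [+4,+0,+3] → [-16,12,13]
step 10: apply [-5,+4,+4] → [-21,16,17]
step 11: apply [-3,-2,-1] → [-24,14,16]

[-24,14,16]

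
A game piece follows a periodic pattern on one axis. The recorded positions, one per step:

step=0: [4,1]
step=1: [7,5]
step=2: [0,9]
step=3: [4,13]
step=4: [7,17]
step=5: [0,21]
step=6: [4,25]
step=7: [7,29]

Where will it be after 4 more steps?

The first coordinate repeats the cycle [4, 7, 0] with period 3; step 11 mod 3 = 2, giving 0.
The second coordinate changes by +4 each step, so at step 11 it is 1 + 11·(4) = 45.

[0,45]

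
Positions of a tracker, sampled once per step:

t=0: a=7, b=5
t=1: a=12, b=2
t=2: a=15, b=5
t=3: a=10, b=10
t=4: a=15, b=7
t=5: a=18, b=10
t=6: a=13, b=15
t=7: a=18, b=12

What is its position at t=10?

The moves between consecutive positions are (+5, -3), (+3, +3), (-5, +5), (+5, -3), (+3, +3), (-5, +5), (+5, -3); they repeat the 3-cycle [(+5, -3), (+3, +3), (-5, +5)].
step 8: apply (+3, +3) → a=21, b=15
step 9: apply (-5, +5) → a=16, b=20
step 10: apply (+5, -3) → a=21, b=17

a=21, b=17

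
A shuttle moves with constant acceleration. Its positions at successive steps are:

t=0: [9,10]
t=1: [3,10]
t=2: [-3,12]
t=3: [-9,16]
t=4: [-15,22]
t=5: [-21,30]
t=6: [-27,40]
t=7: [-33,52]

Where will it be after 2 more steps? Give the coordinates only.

Taking differences between consecutive positions: [-6,+0], [-6,+2], [-6,+4], [-6,+6], [-6,+8], [-6,+10], [-6,+12]. These grow by [+0,+2] each step.
step 8: [-33,52] + [-6,+14] → [-39,66]
step 9: [-39,66] + [-6,+16] → [-45,82]

[-45,82]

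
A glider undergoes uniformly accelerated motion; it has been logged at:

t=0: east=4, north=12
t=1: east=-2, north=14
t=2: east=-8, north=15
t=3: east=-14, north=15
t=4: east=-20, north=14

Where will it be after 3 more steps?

Successive displacements: (-6, +2), (-6, +1), (-6, +0), (-6, -1) — each changes by (+0, -1).
step 5: east=-20, north=14 + (-6, -2) → east=-26, north=12
step 6: east=-26, north=12 + (-6, -3) → east=-32, north=9
step 7: east=-32, north=9 + (-6, -4) → east=-38, north=5

east=-38, north=5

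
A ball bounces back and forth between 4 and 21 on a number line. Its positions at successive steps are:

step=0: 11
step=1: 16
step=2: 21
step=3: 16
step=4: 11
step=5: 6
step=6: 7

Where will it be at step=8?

The value travels 5 per step and bounces off the walls at 4 and 21.
  step 7: 7 → 12
  step 8: 12 → 17

17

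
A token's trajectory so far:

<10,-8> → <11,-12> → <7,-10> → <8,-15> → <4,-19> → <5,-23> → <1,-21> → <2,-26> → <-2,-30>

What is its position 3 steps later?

<-4,-37>

Differencing gives <+1,-4>, <-4,+2>, <+1,-5>, <-4,-4>, <+1,-4>, <-4,+2>, <+1,-5>, <-4,-4>. This is the pattern <+1,-4>, <-4,+2>, <+1,-5>, <-4,-4> repeated.
step 9: apply <+1,-4> → <-1,-34>
step 10: apply <-4,+2> → <-5,-32>
step 11: apply <+1,-5> → <-4,-37>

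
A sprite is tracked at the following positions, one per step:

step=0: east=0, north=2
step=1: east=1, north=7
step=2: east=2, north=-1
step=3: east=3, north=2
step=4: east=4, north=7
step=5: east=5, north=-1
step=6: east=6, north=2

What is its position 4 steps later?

east=10, north=7

East: linear, +1 per step → 10 at step 10.
North: cycles through 2, 7, -1 every 3 steps. Step 10 lands at position 1 of the cycle → 7.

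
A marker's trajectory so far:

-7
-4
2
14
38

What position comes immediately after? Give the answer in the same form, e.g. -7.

Consecutive displacements +3, +6, +12, +24 scale by a factor of 2 each step.
step 5: 38 + 48 → 86

86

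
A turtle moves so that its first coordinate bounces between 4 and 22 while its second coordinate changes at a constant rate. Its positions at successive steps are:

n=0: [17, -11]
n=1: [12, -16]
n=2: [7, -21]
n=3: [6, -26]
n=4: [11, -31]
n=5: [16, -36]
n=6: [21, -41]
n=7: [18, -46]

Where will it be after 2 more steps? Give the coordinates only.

[8, -56]

The first coordinate reflects between 4 and 22, moving 5 per step.
  step 8: 18 → 13
  step 9: 13 → 8
The second coordinate changes by -5 each step: at step 9 it is -56.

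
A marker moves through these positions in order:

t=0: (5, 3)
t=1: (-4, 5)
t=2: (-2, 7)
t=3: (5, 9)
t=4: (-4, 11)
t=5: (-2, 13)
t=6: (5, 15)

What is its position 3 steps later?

First: cycles through 5, -4, -2 every 3 steps. Step 9 lands at position 0 of the cycle → 5.
Second: linear, +2 per step → 21 at step 9.

(5, 21)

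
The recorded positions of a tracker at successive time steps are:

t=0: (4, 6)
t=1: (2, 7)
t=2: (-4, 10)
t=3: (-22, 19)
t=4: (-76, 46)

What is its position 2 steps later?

(-724, 370)

The jumps are (-2, +1), (-6, +3), (-18, +9), (-54, +27) — a geometric progression with ratio 3.
step 5: (-76, 46) + (-162, +81) → (-238, 127)
step 6: (-238, 127) + (-486, +243) → (-724, 370)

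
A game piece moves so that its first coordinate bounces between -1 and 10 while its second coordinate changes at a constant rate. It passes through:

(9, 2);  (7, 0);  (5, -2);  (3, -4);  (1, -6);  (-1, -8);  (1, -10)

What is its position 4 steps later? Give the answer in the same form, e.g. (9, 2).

(9, -18)

The first coordinate reflects between -1 and 10, moving 2 per step.
  step 7: 1 → 3
  step 8: 3 → 5
  step 9: 5 → 7
  step 10: 7 → 9
The second coordinate changes by -2 each step: at step 10 it is -18.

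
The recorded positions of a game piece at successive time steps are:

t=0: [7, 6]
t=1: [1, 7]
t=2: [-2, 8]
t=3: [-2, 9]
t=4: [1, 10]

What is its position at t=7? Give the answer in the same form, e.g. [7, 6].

Taking differences between consecutive positions: [-6, +1], [-3, +1], [+0, +1], [+3, +1]. These grow by [+3, +0] each step.
step 5: [1, 10] + [+6, +1] → [7, 11]
step 6: [7, 11] + [+9, +1] → [16, 12]
step 7: [16, 12] + [+12, +1] → [28, 13]

[28, 13]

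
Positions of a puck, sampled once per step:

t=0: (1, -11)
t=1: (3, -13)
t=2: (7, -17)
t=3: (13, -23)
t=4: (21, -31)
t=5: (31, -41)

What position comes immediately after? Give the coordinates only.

Taking differences between consecutive positions: (+2, -2), (+4, -4), (+6, -6), (+8, -8), (+10, -10). These grow by (+2, -2) each step.
step 6: (31, -41) + (+12, -12) → (43, -53)

(43, -53)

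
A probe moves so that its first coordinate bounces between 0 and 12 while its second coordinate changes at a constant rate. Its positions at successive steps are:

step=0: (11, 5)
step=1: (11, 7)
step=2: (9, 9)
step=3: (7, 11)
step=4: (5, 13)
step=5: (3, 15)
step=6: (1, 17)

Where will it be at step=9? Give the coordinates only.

The first coordinate travels 2 per step and bounces off the walls at 0 and 12.
  step 7: 1 → 1
  step 8: 1 → 3
  step 9: 3 → 5
The second coordinate changes by +2 each step: at step 9 it is 23.

(5, 23)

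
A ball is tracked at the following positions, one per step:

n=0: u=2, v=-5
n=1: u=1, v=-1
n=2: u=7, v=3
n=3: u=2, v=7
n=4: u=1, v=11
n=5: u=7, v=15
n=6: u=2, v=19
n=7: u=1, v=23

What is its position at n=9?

u=2, v=31

U: cycles through 2, 1, 7 every 3 steps. Step 9 lands at position 0 of the cycle → 2.
V: linear, +4 per step → 31 at step 9.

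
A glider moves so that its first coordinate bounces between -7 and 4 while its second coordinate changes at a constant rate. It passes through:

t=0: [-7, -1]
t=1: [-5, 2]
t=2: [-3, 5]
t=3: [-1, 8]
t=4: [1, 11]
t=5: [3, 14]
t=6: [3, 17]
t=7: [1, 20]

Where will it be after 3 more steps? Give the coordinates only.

[-5, 29]

The first coordinate travels 2 per step and bounces off the walls at -7 and 4.
  step 8: 1 → -1
  step 9: -1 → -3
  step 10: -3 → -5
The second coordinate changes by +3 each step: at step 10 it is 29.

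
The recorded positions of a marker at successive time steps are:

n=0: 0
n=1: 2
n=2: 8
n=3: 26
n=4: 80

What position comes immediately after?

242

Consecutive displacements +2, +6, +18, +54 scale by a factor of 3 each step.
step 5: 80 + 162 → 242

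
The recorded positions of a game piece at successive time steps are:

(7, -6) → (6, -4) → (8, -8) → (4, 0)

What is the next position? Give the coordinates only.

(12, -16)

Step-to-step displacements: (-1, +2), (+2, -4), (-4, +8); each is -2× the previous.
step 4: (4, 0) + (+8, -16) → (12, -16)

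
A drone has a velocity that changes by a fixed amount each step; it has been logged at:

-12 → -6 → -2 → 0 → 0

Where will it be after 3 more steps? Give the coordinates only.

Taking differences between consecutive positions: +6, +4, +2, +0. These grow by -2 each step.
step 5: 0 − 2 → -2
step 6: -2 − 4 → -6
step 7: -6 − 6 → -12

-12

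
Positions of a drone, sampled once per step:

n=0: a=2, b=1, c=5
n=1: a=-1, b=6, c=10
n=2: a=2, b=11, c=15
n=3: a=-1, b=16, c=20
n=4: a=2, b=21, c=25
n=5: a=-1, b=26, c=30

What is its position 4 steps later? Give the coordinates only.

a=-1, b=46, c=50

A: cycles through 2, -1 every 2 steps. Step 9 lands at position 1 of the cycle → -1.
B: linear, +5 per step → 46 at step 9.
C: linear, +5 per step → 50 at step 9.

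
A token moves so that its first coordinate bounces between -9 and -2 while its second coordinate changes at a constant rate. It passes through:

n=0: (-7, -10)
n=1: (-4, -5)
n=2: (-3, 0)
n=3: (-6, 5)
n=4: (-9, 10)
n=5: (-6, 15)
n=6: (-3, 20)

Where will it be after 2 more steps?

The first coordinate travels 3 per step and bounces off the walls at -9 and -2.
  step 7: -3 → -4
  step 8: -4 → -7
The second coordinate changes by +5 each step: at step 8 it is 30.

(-7, 30)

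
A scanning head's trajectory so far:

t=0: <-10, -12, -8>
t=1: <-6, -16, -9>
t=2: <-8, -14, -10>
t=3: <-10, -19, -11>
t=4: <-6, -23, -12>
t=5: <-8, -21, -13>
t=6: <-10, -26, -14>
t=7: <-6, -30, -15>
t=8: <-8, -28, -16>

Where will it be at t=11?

The moves between consecutive positions are <+4, -4, -1>, <-2, +2, -1>, <-2, -5, -1>, <+4, -4, -1>, <-2, +2, -1>, <-2, -5, -1>, <+4, -4, -1>, <-2, +2, -1>; they repeat the 3-cycle [<+4, -4, -1>, <-2, +2, -1>, <-2, -5, -1>].
step 9: apply <-2, -5, -1> → <-10, -33, -17>
step 10: apply <+4, -4, -1> → <-6, -37, -18>
step 11: apply <-2, +2, -1> → <-8, -35, -19>

<-8, -35, -19>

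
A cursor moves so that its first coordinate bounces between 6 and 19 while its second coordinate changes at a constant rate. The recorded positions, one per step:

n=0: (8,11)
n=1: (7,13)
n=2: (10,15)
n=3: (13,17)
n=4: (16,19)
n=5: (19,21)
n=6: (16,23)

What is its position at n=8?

The first coordinate reflects between 6 and 19, moving 3 per step.
  step 7: 16 → 13
  step 8: 13 → 10
The second coordinate changes by +2 each step: at step 8 it is 27.

(10,27)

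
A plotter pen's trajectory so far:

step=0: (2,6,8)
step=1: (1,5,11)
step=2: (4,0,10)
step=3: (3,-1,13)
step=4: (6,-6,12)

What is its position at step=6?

(8,-12,14)

Step-to-step displacements: (-1,-1,+3), (+3,-5,-1), (-1,-1,+3), (+3,-5,-1) — a repeating cycle of length 2.
step 5: apply (-1,-1,+3) → (5,-7,15)
step 6: apply (+3,-5,-1) → (8,-12,14)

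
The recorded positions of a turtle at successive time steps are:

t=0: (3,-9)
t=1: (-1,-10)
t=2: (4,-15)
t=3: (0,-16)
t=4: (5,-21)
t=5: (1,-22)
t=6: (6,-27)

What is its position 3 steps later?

The moves between consecutive positions are (-4,-1), (+5,-5), (-4,-1), (+5,-5), (-4,-1), (+5,-5); they repeat the 2-cycle [(-4,-1), (+5,-5)].
step 7: apply (-4,-1) → (2,-28)
step 8: apply (+5,-5) → (7,-33)
step 9: apply (-4,-1) → (3,-34)

(3,-34)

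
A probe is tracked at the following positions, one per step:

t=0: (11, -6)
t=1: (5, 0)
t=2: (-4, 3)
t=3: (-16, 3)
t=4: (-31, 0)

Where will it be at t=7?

(-94, -27)

Taking differences between consecutive positions: (-6, +6), (-9, +3), (-12, +0), (-15, -3). These grow by (-3, -3) each step.
step 5: (-31, 0) + (-18, -6) → (-49, -6)
step 6: (-49, -6) + (-21, -9) → (-70, -15)
step 7: (-70, -15) + (-24, -12) → (-94, -27)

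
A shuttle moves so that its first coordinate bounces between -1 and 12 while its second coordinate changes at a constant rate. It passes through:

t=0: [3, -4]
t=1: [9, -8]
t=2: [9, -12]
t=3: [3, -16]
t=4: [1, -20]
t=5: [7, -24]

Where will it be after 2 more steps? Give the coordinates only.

The first coordinate travels 6 per step and bounces off the walls at -1 and 12.
  step 6: 7 → 11
  step 7: 11 → 5
The second coordinate changes by -4 each step: at step 7 it is -32.

[5, -32]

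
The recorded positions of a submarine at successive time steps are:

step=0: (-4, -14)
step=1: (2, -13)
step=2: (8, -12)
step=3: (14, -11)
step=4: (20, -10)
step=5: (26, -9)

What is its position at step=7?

The position changes by (+6, +1) every step.
step 6: (26, -9) + (+6, +1) → (32, -8)
step 7: (32, -8) + (+6, +1) → (38, -7)

(38, -7)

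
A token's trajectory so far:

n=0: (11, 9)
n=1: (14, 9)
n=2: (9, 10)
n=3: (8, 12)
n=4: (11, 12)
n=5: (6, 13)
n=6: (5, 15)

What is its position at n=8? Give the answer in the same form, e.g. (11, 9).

(3, 16)

Differencing gives (+3, +0), (-5, +1), (-1, +2), (+3, +0), (-5, +1), (-1, +2). This is the pattern (+3, +0), (-5, +1), (-1, +2) repeated.
step 7: apply (+3, +0) → (8, 15)
step 8: apply (-5, +1) → (3, 16)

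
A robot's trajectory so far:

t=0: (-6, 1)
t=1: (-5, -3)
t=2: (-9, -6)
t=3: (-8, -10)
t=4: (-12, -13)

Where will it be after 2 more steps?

(-15, -20)

Differencing gives (+1, -4), (-4, -3), (+1, -4), (-4, -3). This is the pattern (+1, -4), (-4, -3) repeated.
step 5: apply (+1, -4) → (-11, -17)
step 6: apply (-4, -3) → (-15, -20)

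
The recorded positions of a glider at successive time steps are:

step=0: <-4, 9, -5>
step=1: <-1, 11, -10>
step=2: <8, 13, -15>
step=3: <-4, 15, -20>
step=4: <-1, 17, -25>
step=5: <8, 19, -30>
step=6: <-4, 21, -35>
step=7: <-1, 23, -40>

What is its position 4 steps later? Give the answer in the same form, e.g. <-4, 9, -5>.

<8, 31, -60>

First: cycles through -4, -1, 8 every 3 steps. Step 11 lands at position 2 of the cycle → 8.
Second: linear, +2 per step → 31 at step 11.
Third: linear, -5 per step → -60 at step 11.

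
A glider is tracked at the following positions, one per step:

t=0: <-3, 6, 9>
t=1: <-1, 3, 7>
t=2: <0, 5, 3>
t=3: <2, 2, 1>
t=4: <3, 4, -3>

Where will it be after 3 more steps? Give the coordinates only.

<8, 0, -11>

Step-to-step displacements: <+2, -3, -2>, <+1, +2, -4>, <+2, -3, -2>, <+1, +2, -4> — a repeating cycle of length 2.
step 5: apply <+2, -3, -2> → <5, 1, -5>
step 6: apply <+1, +2, -4> → <6, 3, -9>
step 7: apply <+2, -3, -2> → <8, 0, -11>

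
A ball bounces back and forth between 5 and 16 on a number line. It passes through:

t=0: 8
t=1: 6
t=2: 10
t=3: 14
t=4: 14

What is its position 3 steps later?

8

The value travels 4 per step and bounces off the walls at 5 and 16.
  step 5: 14 → 10
  step 6: 10 → 6
  step 7: 6 → 8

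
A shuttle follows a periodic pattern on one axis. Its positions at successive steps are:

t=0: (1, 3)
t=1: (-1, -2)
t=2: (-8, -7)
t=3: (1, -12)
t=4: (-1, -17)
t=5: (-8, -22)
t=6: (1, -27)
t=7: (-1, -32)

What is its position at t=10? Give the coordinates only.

(-1, -47)

First: cycles through 1, -1, -8 every 3 steps. Step 10 lands at position 1 of the cycle → -1.
Second: linear, -5 per step → -47 at step 10.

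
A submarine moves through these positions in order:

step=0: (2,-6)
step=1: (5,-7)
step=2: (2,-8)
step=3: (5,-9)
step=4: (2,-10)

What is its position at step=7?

(5,-13)

The first coordinate repeats the cycle [2, 5] with period 2; step 7 mod 2 = 1, giving 5.
The second coordinate changes by -1 each step, so at step 7 it is -6 + 7·(-1) = -13.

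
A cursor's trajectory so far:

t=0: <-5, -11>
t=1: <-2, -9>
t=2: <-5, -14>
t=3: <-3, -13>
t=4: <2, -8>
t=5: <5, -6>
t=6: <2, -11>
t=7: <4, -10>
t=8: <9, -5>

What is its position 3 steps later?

<11, -7>

Differencing gives <+3, +2>, <-3, -5>, <+2, +1>, <+5, +5>, <+3, +2>, <-3, -5>, <+2, +1>, <+5, +5>. This is the pattern <+3, +2>, <-3, -5>, <+2, +1>, <+5, +5> repeated.
step 9: apply <+3, +2> → <12, -3>
step 10: apply <-3, -5> → <9, -8>
step 11: apply <+2, +1> → <11, -7>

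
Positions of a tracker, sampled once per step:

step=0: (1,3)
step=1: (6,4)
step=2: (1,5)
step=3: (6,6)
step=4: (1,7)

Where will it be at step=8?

(1,11)

The first coordinate repeats the cycle [1, 6] with period 2; step 8 mod 2 = 0, giving 1.
The second coordinate changes by +1 each step, so at step 8 it is 3 + 8·(1) = 11.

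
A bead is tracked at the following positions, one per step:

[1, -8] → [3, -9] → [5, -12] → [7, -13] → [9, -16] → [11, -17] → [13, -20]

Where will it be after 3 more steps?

[19, -25]

The moves between consecutive positions are [+2, -1], [+2, -3], [+2, -1], [+2, -3], [+2, -1], [+2, -3]; they repeat the 2-cycle [[+2, -1], [+2, -3]].
step 7: apply [+2, -1] → [15, -21]
step 8: apply [+2, -3] → [17, -24]
step 9: apply [+2, -1] → [19, -25]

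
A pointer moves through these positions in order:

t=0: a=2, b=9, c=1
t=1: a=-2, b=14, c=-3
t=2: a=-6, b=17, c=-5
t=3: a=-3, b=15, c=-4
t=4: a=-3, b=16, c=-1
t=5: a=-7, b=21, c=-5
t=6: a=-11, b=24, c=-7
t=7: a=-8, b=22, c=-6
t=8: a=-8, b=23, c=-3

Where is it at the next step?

a=-12, b=28, c=-7

The moves between consecutive positions are (-4,+5,-4), (-4,+3,-2), (+3,-2,+1), (+0,+1,+3), (-4,+5,-4), (-4,+3,-2), (+3,-2,+1), (+0,+1,+3); they repeat the 4-cycle [(-4,+5,-4), (-4,+3,-2), (+3,-2,+1), (+0,+1,+3)].
step 9: apply (-4,+5,-4) → a=-12, b=28, c=-7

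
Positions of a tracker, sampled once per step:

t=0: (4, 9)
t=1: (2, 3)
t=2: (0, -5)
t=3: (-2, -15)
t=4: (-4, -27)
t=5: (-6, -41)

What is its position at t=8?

Successive displacements: (-2, -6), (-2, -8), (-2, -10), (-2, -12), (-2, -14) — each changes by (+0, -2).
step 6: (-6, -41) + (-2, -16) → (-8, -57)
step 7: (-8, -57) + (-2, -18) → (-10, -75)
step 8: (-10, -75) + (-2, -20) → (-12, -95)

(-12, -95)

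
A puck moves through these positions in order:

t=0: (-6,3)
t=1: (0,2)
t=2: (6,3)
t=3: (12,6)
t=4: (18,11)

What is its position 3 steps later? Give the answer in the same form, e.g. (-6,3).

(36,38)

First differences are (+6,-1), (+6,+1), (+6,+3), (+6,+5); their common second difference is (+0,+2) (constant acceleration).
step 5: (18,11) + (+6,+7) → (24,18)
step 6: (24,18) + (+6,+9) → (30,27)
step 7: (30,27) + (+6,+11) → (36,38)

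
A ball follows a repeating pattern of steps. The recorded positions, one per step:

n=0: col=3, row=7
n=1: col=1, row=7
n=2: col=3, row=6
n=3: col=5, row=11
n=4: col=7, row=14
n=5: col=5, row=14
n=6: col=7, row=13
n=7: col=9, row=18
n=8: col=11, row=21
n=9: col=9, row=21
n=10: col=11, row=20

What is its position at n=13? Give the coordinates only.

col=13, row=28

Differencing gives (-2, +0), (+2, -1), (+2, +5), (+2, +3), (-2, +0), (+2, -1), (+2, +5), (+2, +3), (-2, +0), (+2, -1). This is the pattern (-2, +0), (+2, -1), (+2, +5), (+2, +3) repeated.
step 11: apply (+2, +5) → col=13, row=25
step 12: apply (+2, +3) → col=15, row=28
step 13: apply (-2, +0) → col=13, row=28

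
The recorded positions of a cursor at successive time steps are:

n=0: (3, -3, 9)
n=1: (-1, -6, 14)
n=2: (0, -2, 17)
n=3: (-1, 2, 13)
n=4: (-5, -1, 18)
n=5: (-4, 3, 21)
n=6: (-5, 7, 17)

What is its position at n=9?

Step-to-step displacements: (-4, -3, +5), (+1, +4, +3), (-1, +4, -4), (-4, -3, +5), (+1, +4, +3), (-1, +4, -4) — a repeating cycle of length 3.
step 7: apply (-4, -3, +5) → (-9, 4, 22)
step 8: apply (+1, +4, +3) → (-8, 8, 25)
step 9: apply (-1, +4, -4) → (-9, 12, 21)

(-9, 12, 21)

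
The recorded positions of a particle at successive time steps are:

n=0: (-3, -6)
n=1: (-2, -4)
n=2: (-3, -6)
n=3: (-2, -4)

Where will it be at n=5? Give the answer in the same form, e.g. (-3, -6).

Consecutive displacements (+1, +2), (-1, -2), (+1, +2) scale by a factor of -1 each step.
step 4: (-2, -4) + (-1, -2) → (-3, -6)
step 5: (-3, -6) + (+1, +2) → (-2, -4)

(-2, -4)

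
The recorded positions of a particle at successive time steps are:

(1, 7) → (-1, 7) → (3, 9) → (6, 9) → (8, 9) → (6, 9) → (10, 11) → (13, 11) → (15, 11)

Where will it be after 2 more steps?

(17, 13)

The moves between consecutive positions are (-2, +0), (+4, +2), (+3, +0), (+2, +0), (-2, +0), (+4, +2), (+3, +0), (+2, +0); they repeat the 4-cycle [(-2, +0), (+4, +2), (+3, +0), (+2, +0)].
step 9: apply (-2, +0) → (13, 11)
step 10: apply (+4, +2) → (17, 13)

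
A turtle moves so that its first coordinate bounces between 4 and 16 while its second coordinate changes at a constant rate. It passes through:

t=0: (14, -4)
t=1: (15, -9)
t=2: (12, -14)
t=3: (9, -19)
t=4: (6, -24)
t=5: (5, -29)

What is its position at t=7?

(11, -39)

The first coordinate travels 3 per step and bounces off the walls at 4 and 16.
  step 6: 5 → 8
  step 7: 8 → 11
The second coordinate changes by -5 each step: at step 7 it is -39.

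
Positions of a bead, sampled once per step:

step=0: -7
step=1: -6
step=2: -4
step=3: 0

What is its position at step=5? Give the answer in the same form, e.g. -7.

24

Consecutive displacements +1, +2, +4 scale by a factor of 2 each step.
step 4: 0 + 8 → 8
step 5: 8 + 16 → 24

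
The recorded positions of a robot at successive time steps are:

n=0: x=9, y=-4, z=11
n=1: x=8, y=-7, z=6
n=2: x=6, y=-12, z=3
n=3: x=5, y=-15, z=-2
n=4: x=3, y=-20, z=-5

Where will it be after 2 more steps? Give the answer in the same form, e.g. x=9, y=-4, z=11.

x=0, y=-28, z=-13

Step-to-step displacements: (-1, -3, -5), (-2, -5, -3), (-1, -3, -5), (-2, -5, -3) — a repeating cycle of length 2.
step 5: apply (-1, -3, -5) → x=2, y=-23, z=-10
step 6: apply (-2, -5, -3) → x=0, y=-28, z=-13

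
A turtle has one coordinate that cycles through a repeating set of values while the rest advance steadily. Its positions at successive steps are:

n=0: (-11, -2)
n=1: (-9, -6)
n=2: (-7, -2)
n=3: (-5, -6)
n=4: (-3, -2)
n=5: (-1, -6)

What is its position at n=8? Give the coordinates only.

(5, -2)

First: linear, +2 per step → 5 at step 8.
Second: cycles through -2, -6 every 2 steps. Step 8 lands at position 0 of the cycle → -2.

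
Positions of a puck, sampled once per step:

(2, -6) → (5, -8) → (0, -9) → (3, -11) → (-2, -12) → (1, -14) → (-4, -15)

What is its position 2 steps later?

(-6, -18)

Differencing gives (+3, -2), (-5, -1), (+3, -2), (-5, -1), (+3, -2), (-5, -1). This is the pattern (+3, -2), (-5, -1) repeated.
step 7: apply (+3, -2) → (-1, -17)
step 8: apply (-5, -1) → (-6, -18)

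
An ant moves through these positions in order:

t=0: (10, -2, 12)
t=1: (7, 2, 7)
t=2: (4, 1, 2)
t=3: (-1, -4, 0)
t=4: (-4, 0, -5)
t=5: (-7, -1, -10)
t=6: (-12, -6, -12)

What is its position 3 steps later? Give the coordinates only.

(-23, -8, -24)

Step-to-step displacements: (-3, +4, -5), (-3, -1, -5), (-5, -5, -2), (-3, +4, -5), (-3, -1, -5), (-5, -5, -2) — a repeating cycle of length 3.
step 7: apply (-3, +4, -5) → (-15, -2, -17)
step 8: apply (-3, -1, -5) → (-18, -3, -22)
step 9: apply (-5, -5, -2) → (-23, -8, -24)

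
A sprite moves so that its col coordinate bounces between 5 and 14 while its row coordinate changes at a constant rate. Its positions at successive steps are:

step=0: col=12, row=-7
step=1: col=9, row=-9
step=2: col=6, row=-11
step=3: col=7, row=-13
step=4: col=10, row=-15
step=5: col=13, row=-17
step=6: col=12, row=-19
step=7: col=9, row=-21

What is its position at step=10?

The col coordinate reflects between 5 and 14, moving 3 per step.
  step 8: 9 → 6
  step 9: 6 → 7
  step 10: 7 → 10
The row coordinate changes by -2 each step: at step 10 it is -27.

col=10, row=-27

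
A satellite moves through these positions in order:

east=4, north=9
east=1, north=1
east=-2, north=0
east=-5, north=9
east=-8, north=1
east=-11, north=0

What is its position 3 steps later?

The east coordinate changes by -3 each step, so at step 8 it is 4 + 8·(-3) = -20.
The north coordinate repeats the cycle [9, 1, 0] with period 3; step 8 mod 3 = 2, giving 0.

east=-20, north=0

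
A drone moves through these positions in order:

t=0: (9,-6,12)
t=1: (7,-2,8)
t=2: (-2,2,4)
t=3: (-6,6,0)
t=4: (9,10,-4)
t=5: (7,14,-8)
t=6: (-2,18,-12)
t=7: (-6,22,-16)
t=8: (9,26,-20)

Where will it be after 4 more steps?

(9,42,-36)

The first coordinate repeats the cycle [9, 7, -2, -6] with period 4; step 12 mod 4 = 0, giving 9.
The second coordinate changes by +4 each step, so at step 12 it is -6 + 12·(4) = 42.
The third coordinate changes by -4 each step, so at step 12 it is 12 + 12·(-4) = -36.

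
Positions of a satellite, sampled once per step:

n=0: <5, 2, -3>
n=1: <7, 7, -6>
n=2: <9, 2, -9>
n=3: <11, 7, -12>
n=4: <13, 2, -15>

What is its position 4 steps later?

The first coordinate changes by +2 each step, so at step 8 it is 5 + 8·(2) = 21.
The second coordinate repeats the cycle [2, 7] with period 2; step 8 mod 2 = 0, giving 2.
The third coordinate changes by -3 each step, so at step 8 it is -3 + 8·(-3) = -27.

<21, 2, -27>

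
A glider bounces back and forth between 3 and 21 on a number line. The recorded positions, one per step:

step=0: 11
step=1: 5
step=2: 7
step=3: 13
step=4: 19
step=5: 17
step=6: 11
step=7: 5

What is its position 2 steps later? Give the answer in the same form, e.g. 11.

The value travels 6 per step and bounces off the walls at 3 and 21.
  step 8: 5 → 7
  step 9: 7 → 13

13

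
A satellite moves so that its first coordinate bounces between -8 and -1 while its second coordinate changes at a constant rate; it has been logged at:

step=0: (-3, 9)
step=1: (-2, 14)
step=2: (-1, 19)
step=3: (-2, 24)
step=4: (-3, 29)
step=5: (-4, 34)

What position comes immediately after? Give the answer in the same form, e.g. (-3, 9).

(-5, 39)

The first coordinate travels 1 per step and bounces off the walls at -8 and -1.
  step 6: -4 → -5
The second coordinate changes by +5 each step: at step 6 it is 39.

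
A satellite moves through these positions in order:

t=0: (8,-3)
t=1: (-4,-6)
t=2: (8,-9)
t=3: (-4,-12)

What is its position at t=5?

(-4,-18)

First: cycles through 8, -4 every 2 steps. Step 5 lands at position 1 of the cycle → -4.
Second: linear, -3 per step → -18 at step 5.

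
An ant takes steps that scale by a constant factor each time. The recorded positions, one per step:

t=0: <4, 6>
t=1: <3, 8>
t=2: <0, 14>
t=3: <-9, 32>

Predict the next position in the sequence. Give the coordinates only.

Consecutive displacements <-1, +2>, <-3, +6>, <-9, +18> scale by a factor of 3 each step.
step 4: <-9, 32> + <-27, +54> → <-36, 86>

<-36, 86>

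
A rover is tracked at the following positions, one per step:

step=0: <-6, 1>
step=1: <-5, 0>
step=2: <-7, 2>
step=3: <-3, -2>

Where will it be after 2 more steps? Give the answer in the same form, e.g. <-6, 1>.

<5, -10>

The jumps are <+1, -1>, <-2, +2>, <+4, -4> — a geometric progression with ratio -2.
step 4: <-3, -2> + <-8, +8> → <-11, 6>
step 5: <-11, 6> + <+16, -16> → <5, -10>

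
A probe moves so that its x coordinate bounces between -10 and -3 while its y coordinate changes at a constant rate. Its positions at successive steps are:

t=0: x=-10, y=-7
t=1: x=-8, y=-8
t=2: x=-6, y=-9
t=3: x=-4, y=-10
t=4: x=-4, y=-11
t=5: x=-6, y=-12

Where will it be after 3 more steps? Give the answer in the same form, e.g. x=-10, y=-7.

x=-8, y=-15

The x coordinate travels 2 per step and bounces off the walls at -10 and -3.
  step 6: -6 → -8
  step 7: -8 → -10
  step 8: -10 → -8
The y coordinate changes by -1 each step: at step 8 it is -15.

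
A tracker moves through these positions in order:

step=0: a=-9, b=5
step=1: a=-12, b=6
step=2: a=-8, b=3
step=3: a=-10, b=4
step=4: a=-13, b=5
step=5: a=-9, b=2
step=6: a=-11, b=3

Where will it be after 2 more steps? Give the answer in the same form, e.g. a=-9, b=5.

a=-10, b=1

Step-to-step displacements: (-3, +1), (+4, -3), (-2, +1), (-3, +1), (+4, -3), (-2, +1) — a repeating cycle of length 3.
step 7: apply (-3, +1) → a=-14, b=4
step 8: apply (+4, -3) → a=-10, b=1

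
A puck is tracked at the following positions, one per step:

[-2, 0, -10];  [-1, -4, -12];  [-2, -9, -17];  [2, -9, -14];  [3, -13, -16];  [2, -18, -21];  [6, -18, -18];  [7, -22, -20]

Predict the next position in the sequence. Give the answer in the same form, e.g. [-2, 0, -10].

Differencing gives [+1, -4, -2], [-1, -5, -5], [+4, +0, +3], [+1, -4, -2], [-1, -5, -5], [+4, +0, +3], [+1, -4, -2]. This is the pattern [+1, -4, -2], [-1, -5, -5], [+4, +0, +3] repeated.
step 8: apply [-1, -5, -5] → [6, -27, -25]

[6, -27, -25]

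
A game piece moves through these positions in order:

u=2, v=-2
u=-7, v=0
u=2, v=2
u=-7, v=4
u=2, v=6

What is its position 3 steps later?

u=-7, v=12

The u coordinate repeats the cycle [2, -7] with period 2; step 7 mod 2 = 1, giving -7.
The v coordinate changes by +2 each step, so at step 7 it is -2 + 7·(2) = 12.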